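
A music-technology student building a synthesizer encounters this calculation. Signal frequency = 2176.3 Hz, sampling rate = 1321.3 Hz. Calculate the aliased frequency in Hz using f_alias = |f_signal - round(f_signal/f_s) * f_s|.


Compute the nearest integer multiple of fs to the signal:
n = round(2176.3 / 1321.3) = 2
f_alias = |2176.3 - 2 * 1321.3|
        = |2176.3 - 2642.6|
        = 466.3 Hz

466.3


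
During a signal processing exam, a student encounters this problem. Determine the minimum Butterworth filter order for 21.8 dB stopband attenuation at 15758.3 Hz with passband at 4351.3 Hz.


Butterworth filter order formula:
n = log10(10^(A/10) - 1) / (2 * log10(f_stop/f_pass))
10^(21.8/10) - 1 = 150.3561
f_stop/f_pass = 15758.3 / 4351.3 = 3.6215
n = 1.9477 -> ceil = 2

2


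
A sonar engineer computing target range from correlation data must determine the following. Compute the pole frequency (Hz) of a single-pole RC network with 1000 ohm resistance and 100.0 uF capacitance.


Cutoff frequency of a first-order RC filter:
fc = 1 / (2 * pi * R * C)
C = 100.0 uF = 0.0001 F
fc = 1 / (2 * pi * 1000 * 0.0001)
   = 1 / 0.62831853071796
   = 1.591549 Hz

1.591549 Hz


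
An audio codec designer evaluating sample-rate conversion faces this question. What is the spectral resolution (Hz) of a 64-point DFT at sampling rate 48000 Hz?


DFT frequency resolution:
df = fs / N
   = 48000 / 64
   = 750.0 Hz

750.0 Hz


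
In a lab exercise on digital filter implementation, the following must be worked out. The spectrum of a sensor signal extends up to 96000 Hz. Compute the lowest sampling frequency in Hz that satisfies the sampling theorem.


The Nyquist rate is twice the maximum frequency component.
fs_min = 2 * fmax
      = 2 * 96000
      = 192000 Hz

192000


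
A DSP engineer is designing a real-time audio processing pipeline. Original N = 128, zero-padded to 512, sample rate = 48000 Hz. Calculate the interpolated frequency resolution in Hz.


Frequency resolution after zero-padding:
N_padded = 128 * 4 = 512
df = fs / N_padded
   = 48000 / 512
   = 93.75 Hz

93.75 Hz


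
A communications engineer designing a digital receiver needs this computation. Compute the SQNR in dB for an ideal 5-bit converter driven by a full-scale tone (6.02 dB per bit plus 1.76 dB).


Theoretical SNR for a full-scale sinusoid:
SNR = 6.02 * N + 1.76
    = 6.02 * 5 + 1.76
    = 30.1 + 1.76
    = 31.86 dB

31.86 dB


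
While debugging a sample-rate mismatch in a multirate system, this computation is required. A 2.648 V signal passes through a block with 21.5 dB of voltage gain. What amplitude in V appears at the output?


Output voltage from dB gain:
V_out = V_in * 10^(gain_dB / 20)
      = 2.648 * 10^(21.5 / 20)
      = 2.648 * 11.885022
      = 31.4715 V

31.4715 V


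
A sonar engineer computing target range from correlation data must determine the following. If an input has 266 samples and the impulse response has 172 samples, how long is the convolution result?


Linear convolution output length:
L = N + M - 1
  = 266 + 172 - 1
  = 437 samples

437


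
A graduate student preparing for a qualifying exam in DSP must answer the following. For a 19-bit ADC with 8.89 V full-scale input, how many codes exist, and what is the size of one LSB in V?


Step 1 — number of quantization levels:
L = 2^N = 2^19 = 524288

Step 2 — LSB step size:
delta = Vfs / L
      = 8.89 / 524288
      = 1.696e-05 V

Levels = 524288; step size = 1.696e-05 V


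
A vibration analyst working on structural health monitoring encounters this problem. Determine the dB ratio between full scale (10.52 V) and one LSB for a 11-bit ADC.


Dynamic range from full-scale to LSB:
V_min = V_max / 2^bits = 10.52 / 2^11
DR = 20 * log10(V_max / V_min)
   = 20 * log10(2^11)
   = 20 * 11 * log10(2)
   = 66.23 dB

66.23 dB


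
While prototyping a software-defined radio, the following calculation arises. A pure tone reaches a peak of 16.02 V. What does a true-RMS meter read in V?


RMS voltage for a sinusoidal waveform:
V_rms = V_peak / sqrt(2)
      = 16.02 / 1.414214
      = 11.328 V

11.328 V


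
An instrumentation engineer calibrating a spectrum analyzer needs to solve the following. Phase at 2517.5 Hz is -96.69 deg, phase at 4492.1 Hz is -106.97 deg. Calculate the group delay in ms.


Group delay from phase difference:
tau = -d(phi)/d(omega)
d(phi) = -10.28 deg = -0.17942 rad
d(omega) = 2*pi*(4492.1 - 2517.5) = 12406.7777 rad/s
tau = -(-0.17942) / 12406.7777
    = 0.0145 ms

0.0145 ms


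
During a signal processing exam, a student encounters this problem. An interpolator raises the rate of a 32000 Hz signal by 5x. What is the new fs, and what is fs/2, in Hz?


Step 1 — output sample rate after interpolation by L:
fs_out = L * fs_in = 5 * 32000 = 160000 Hz

Step 2 — Nyquist frequency of the output stream:
f_Nyq = fs_out / 2 = 160000 / 2 = 80000.0 Hz

fs_out = 160000 Hz; f_Nyquist = 80000.0 Hz


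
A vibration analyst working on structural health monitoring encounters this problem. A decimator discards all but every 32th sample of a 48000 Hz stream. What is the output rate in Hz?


Decimation reduces the sample rate:
fs_out = fs_in / M
       = 48000 / 32
       = 1500.0 Hz

1500.0 Hz


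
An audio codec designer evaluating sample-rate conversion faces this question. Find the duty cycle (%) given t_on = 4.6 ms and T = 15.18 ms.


Duty cycle as a percentage:
DC = (t_on / T) * 100
   = (4.6 / 15.18) * 100
   = 0.30303 * 100
   = 30.3 %

30.3 %


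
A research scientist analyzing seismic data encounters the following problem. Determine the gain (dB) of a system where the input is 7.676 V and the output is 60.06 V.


Voltage gain in dB:
G = 20 * log10(Vout / Vin)
  = 20 * log10(60.06 / 7.676)
  = 20 * log10(7.824388)
  = 20 * 0.89345
  = 17.87 dB

17.87 dB


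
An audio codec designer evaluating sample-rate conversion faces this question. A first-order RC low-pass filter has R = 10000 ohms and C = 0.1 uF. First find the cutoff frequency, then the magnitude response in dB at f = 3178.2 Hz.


Step 1 — cutoff frequency:
fc = 1 / (2*pi*R*C)
C = 0.1 uF = 1e-07 F
fc = 1 / (2*pi*10000*1e-07)
   = 159.155 Hz

Step 2 — magnitude at f = 3178.2 Hz:
|H(f)| = 1 / sqrt(1 + (f/fc)^2)
f/fc = 3178.2 / 159.155 = 19.969212
|H| = 1 / sqrt(1 + 398.769428) = 0.0500144
|H|_dB = 20*log10(0.0500144) = -26.02 dB

fc = 159.155 Hz; |H(3178.2 Hz)| = -26.02 dB


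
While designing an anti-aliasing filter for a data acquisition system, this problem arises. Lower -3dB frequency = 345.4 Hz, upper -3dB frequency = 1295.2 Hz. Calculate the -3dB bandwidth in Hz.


Bandwidth is the difference of -3dB frequencies:
BW = f_high - f_low
   = 1295.2 - 345.4
   = 949.8 Hz

949.8 Hz


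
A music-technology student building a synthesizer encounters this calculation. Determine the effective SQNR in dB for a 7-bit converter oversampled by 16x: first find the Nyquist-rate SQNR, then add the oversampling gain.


Step 1 — baseline SQNR at Nyquist:
SQNR_base = 6.02*N + 1.76
          = 6.02*7 + 1.76
          = 43.9 dB

Step 2 — oversampling processing gain:
G = 10*log10(OSR) = 10*log10(16) = 12.04 dB

Step 3 — total:
SQNR_total = 43.9 + 12.04 = 55.94 dB

Base SQNR = 43.9 dB; oversampled SQNR = 55.94 dB


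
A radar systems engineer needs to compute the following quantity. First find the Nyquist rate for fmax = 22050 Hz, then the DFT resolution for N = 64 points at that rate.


Step 1 — Nyquist sampling rate:
fs = 2 * fmax = 2 * 22050 = 44100 Hz

Step 2 — DFT bin spacing:
df = fs / N = 44100 / 64 = 689.0625 Hz

689.0625 Hz


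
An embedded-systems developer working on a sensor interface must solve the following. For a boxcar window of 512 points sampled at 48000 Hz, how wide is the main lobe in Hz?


Main lobe width for a rectangular window:
Width = 2 * fs / N
      = 2 * 48000 / 512
      = 96000 / 512
      = 187.5 Hz

187.5 Hz


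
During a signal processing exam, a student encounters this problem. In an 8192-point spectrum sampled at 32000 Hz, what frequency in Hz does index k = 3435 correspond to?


Frequency of DFT bin k:
f_k = k * fs / N
    = 3435 * 32000 / 8192
    = 109920000 / 8192
    = 13417.969 Hz

13417.969 Hz


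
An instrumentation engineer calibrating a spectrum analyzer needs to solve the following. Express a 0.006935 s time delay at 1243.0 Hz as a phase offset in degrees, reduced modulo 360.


Phase shift from frequency and time delay:
phi = 360 * f * t_delay
    = 360 * 1243.0 * 0.006935
    = 3103.27 degrees
    mod 360 = 223.27 degrees

223.27 degrees


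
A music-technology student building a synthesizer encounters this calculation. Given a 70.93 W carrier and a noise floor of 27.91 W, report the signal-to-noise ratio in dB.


SNR in decibels:
SNR = 10 * log10(Ps / Pn)
    = 10 * log10(70.93 / 27.91)
    = 10 * log10(2.5414)
    = 10 * 0.4051
    = 4.05 dB

4.05 dB


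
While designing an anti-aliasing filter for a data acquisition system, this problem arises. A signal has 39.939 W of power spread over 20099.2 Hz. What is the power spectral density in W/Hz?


Power spectral density:
PSD = P / BW
    = 39.939 / 20099.2
    = 0.00198709 W/Hz

0.00198709 W/Hz


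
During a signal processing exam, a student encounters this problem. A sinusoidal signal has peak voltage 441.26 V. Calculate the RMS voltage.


RMS voltage for a sinusoidal waveform:
V_rms = V_peak / sqrt(2)
      = 441.26 / 1.414214
      = 312.018 V

312.018 V


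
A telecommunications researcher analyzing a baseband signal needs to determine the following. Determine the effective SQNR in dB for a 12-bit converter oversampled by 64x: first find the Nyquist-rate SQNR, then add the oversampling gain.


Step 1 — baseline SQNR at Nyquist:
SQNR_base = 6.02*N + 1.76
          = 6.02*12 + 1.76
          = 74.0 dB

Step 2 — oversampling processing gain:
G = 10*log10(OSR) = 10*log10(64) = 18.06 dB

Step 3 — total:
SQNR_total = 74.0 + 18.06 = 92.06 dB

Base SQNR = 74.0 dB; oversampled SQNR = 92.06 dB


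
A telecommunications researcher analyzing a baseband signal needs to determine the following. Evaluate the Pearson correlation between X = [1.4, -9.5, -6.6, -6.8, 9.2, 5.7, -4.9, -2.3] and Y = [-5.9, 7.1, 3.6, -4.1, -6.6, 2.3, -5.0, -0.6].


Pearson correlation coefficient (population):
r = cov(X,Y) / (std(X) * std(Y))
Mean X = -1.725, Mean Y = -1.15
Cov(X,Y) = -13.64875
Std(X) = 6.170849, Std(Y) = 4.725198
r = -0.4681

-0.4681


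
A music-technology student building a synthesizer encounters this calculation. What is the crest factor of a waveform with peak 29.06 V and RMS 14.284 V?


Crest factor is the ratio of peak to RMS:
CF = V_peak / V_rms
   = 29.06 / 14.284
   = 2.0344

2.0344


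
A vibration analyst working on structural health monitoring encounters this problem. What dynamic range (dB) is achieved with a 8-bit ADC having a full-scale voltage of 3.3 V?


Dynamic range from full-scale to LSB:
V_min = V_max / 2^bits = 3.3 / 2^8
DR = 20 * log10(V_max / V_min)
   = 20 * log10(2^8)
   = 20 * 8 * log10(2)
   = 48.16 dB

48.16 dB


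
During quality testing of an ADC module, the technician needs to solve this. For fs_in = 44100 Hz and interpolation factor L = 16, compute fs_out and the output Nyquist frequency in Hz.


Step 1 — output sample rate after interpolation by L:
fs_out = L * fs_in = 16 * 44100 = 705600 Hz

Step 2 — Nyquist frequency of the output stream:
f_Nyq = fs_out / 2 = 705600 / 2 = 352800.0 Hz

fs_out = 705600 Hz; f_Nyquist = 352800.0 Hz


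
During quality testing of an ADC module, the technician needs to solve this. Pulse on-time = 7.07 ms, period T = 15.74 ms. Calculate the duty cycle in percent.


Duty cycle as a percentage:
DC = (t_on / T) * 100
   = (7.07 / 15.74) * 100
   = 0.449174 * 100
   = 44.92 %

44.92 %


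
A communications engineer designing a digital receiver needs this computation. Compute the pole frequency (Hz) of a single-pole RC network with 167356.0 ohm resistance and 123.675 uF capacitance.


Cutoff frequency of a first-order RC filter:
fc = 1 / (2 * pi * R * C)
C = 123.675 uF = 0.000123675 F
fc = 1 / (2 * pi * 167356.0 * 0.000123675)
   = 1 / 130.04781942619
   = 0.007689 Hz

0.007689 Hz


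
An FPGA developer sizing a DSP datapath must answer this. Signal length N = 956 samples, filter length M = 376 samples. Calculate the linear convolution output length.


Linear convolution output length:
L = N + M - 1
  = 956 + 376 - 1
  = 1331 samples

1331


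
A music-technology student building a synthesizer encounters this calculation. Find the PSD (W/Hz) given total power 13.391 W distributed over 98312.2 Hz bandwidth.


Power spectral density:
PSD = P / BW
    = 13.391 / 98312.2
    = 0.00013621 W/Hz

0.00013621 W/Hz


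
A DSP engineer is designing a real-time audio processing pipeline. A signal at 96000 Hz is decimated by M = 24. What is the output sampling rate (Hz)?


Decimation reduces the sample rate:
fs_out = fs_in / M
       = 96000 / 24
       = 4000.0 Hz

4000.0 Hz


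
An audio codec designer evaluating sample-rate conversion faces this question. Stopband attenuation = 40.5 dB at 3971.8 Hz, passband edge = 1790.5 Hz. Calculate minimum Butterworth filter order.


Butterworth filter order formula:
n = log10(10^(A/10) - 1) / (2 * log10(f_stop/f_pass))
10^(40.5/10) - 1 = 11219.1845
f_stop/f_pass = 3971.8 / 1790.5 = 2.2183
n = 5.8523 -> ceil = 6

6


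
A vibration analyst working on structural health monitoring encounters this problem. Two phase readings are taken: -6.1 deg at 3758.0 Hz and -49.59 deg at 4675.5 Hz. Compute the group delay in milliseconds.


Group delay from phase difference:
tau = -d(phi)/d(omega)
d(phi) = -43.49 deg = -0.759044 rad
d(omega) = 2*pi*(4675.5 - 3758.0) = 5764.8225 rad/s
tau = -(-0.759044) / 5764.8225
    = 0.1317 ms

0.1317 ms


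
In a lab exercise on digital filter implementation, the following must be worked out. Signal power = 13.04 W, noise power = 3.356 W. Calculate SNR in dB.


SNR in decibels:
SNR = 10 * log10(Ps / Pn)
    = 10 * log10(13.04 / 3.356)
    = 10 * log10(3.8856)
    = 10 * 0.5895
    = 5.89 dB

5.89 dB


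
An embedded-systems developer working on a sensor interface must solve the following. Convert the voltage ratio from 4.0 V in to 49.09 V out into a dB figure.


Voltage gain in dB:
G = 20 * log10(Vout / Vin)
  = 20 * log10(49.09 / 4.0)
  = 20 * log10(12.2725)
  = 20 * 1.088933
  = 21.78 dB

21.78 dB


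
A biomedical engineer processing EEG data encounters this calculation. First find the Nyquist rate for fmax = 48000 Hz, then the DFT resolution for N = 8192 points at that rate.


Step 1 — Nyquist sampling rate:
fs = 2 * fmax = 2 * 48000 = 96000 Hz

Step 2 — DFT bin spacing:
df = fs / N = 96000 / 8192 = 11.7188 Hz

11.7188 Hz


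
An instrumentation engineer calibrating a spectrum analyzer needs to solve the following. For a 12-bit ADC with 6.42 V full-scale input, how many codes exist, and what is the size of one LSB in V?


Step 1 — number of quantization levels:
L = 2^N = 2^12 = 4096

Step 2 — LSB step size:
delta = Vfs / L
      = 6.42 / 4096
      = 0.00156738 V

Levels = 4096; step size = 0.00156738 V


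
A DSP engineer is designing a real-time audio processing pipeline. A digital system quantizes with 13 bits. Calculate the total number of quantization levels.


Number of quantization levels = 2^N
= 2^13
= 8192

8192


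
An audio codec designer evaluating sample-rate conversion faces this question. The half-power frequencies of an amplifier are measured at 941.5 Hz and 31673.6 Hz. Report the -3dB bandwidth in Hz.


Bandwidth is the difference of -3dB frequencies:
BW = f_high - f_low
   = 31673.6 - 941.5
   = 30732.1 Hz

30732.1 Hz


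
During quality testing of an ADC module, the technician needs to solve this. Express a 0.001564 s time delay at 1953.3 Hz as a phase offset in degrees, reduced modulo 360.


Phase shift from frequency and time delay:
phi = 360 * f * t_delay
    = 360 * 1953.3 * 0.001564
    = 1099.79 degrees
    mod 360 = 19.79 degrees

19.79 degrees


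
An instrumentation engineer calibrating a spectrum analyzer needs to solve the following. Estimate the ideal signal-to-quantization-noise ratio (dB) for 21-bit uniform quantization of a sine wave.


Theoretical SNR for a full-scale sinusoid:
SNR = 6.02 * N + 1.76
    = 6.02 * 21 + 1.76
    = 126.42 + 1.76
    = 128.18 dB

128.18 dB


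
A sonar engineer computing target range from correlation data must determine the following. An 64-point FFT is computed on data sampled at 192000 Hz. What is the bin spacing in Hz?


DFT frequency resolution:
df = fs / N
   = 192000 / 64
   = 3000.0 Hz

3000.0 Hz


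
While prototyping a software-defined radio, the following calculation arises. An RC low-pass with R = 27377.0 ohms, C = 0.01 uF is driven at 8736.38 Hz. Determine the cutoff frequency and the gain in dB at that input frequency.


Step 1 — cutoff frequency:
fc = 1 / (2*pi*R*C)
C = 0.01 uF = 1e-08 F
fc = 1 / (2*pi*27377.0*1e-08)
   = 581.345 Hz

Step 2 — magnitude at f = 8736.38 Hz:
|H(f)| = 1 / sqrt(1 + (f/fc)^2)
f/fc = 8736.38 / 581.345 = 15.027875
|H| = 1 / sqrt(1 + 225.837027) = 0.0663962
|H|_dB = 20*log10(0.0663962) = -23.56 dB

fc = 581.345 Hz; |H(8736.38 Hz)| = -23.56 dB


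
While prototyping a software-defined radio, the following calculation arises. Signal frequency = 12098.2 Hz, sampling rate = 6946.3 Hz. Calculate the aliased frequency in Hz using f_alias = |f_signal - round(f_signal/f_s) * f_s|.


Compute the nearest integer multiple of fs to the signal:
n = round(12098.2 / 6946.3) = 2
f_alias = |12098.2 - 2 * 6946.3|
        = |12098.2 - 13892.6|
        = 1794.4 Hz

1794.4


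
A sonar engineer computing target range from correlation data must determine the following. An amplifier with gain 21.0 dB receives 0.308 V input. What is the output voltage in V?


Output voltage from dB gain:
V_out = V_in * 10^(gain_dB / 20)
      = 0.308 * 10^(21.0 / 20)
      = 0.308 * 11.220185
      = 3.4558 V

3.4558 V


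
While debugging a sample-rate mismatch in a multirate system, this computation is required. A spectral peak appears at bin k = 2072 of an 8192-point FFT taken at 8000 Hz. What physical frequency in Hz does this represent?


Frequency of DFT bin k:
f_k = k * fs / N
    = 2072 * 8000 / 8192
    = 16576000 / 8192
    = 2023.438 Hz

2023.438 Hz


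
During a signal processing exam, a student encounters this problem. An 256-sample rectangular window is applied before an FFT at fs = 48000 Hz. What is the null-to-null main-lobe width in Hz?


Main lobe width for a rectangular window:
Width = 2 * fs / N
      = 2 * 48000 / 256
      = 96000 / 256
      = 375.0 Hz

375.0 Hz


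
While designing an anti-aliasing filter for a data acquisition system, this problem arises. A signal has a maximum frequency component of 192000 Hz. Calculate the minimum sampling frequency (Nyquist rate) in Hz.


The Nyquist rate is twice the maximum frequency component.
fs_min = 2 * fmax
      = 2 * 192000
      = 384000 Hz

384000


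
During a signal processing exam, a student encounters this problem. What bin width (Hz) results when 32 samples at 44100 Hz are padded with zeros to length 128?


Frequency resolution after zero-padding:
N_padded = 32 * 4 = 128
df = fs / N_padded
   = 44100 / 128
   = 344.5312 Hz

344.5312 Hz


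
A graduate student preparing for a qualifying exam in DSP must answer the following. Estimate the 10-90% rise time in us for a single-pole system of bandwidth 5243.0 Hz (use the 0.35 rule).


Rise time from bandwidth relationship:
tr = 0.35 / BW
   = 0.35 / 5243.0
   = 6.675567423e-05 s
   = 66.7557 us

66.7557 us


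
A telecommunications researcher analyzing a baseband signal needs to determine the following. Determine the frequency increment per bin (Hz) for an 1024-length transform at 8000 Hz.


DFT frequency resolution:
df = fs / N
   = 8000 / 1024
   = 7.8125 Hz

7.8125 Hz


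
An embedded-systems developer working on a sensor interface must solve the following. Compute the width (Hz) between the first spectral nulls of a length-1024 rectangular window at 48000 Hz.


Main lobe width for a rectangular window:
Width = 2 * fs / N
      = 2 * 48000 / 1024
      = 96000 / 1024
      = 93.75 Hz

93.75 Hz


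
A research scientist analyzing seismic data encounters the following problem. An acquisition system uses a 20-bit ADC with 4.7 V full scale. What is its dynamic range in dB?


Dynamic range from full-scale to LSB:
V_min = V_max / 2^bits = 4.7 / 2^20
DR = 20 * log10(V_max / V_min)
   = 20 * log10(2^20)
   = 20 * 20 * log10(2)
   = 120.41 dB

120.41 dB


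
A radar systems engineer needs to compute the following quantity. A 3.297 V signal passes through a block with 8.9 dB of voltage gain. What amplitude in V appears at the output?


Output voltage from dB gain:
V_out = V_in * 10^(gain_dB / 20)
      = 3.297 * 10^(8.9 / 20)
      = 3.297 * 2.786121
      = 9.1858 V

9.1858 V


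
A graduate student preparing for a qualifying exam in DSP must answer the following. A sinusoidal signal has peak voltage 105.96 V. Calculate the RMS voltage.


RMS voltage for a sinusoidal waveform:
V_rms = V_peak / sqrt(2)
      = 105.96 / 1.414214
      = 74.925 V

74.925 V


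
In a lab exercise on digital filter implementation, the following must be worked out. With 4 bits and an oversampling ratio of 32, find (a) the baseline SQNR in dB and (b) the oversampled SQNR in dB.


Step 1 — baseline SQNR at Nyquist:
SQNR_base = 6.02*N + 1.76
          = 6.02*4 + 1.76
          = 25.84 dB

Step 2 — oversampling processing gain:
G = 10*log10(OSR) = 10*log10(32) = 15.05 dB

Step 3 — total:
SQNR_total = 25.84 + 15.05 = 40.89 dB

Base SQNR = 25.84 dB; oversampled SQNR = 40.89 dB


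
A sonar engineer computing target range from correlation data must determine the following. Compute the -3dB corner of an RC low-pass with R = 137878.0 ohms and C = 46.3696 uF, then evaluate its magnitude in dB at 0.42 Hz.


Step 1 — cutoff frequency:
fc = 1 / (2*pi*R*C)
C = 46.3696 uF = 4.63696e-05 F
fc = 1 / (2*pi*137878.0*4.63696e-05)
   = 0.0248938 Hz

Step 2 — magnitude at f = 0.42 Hz:
|H(f)| = 1 / sqrt(1 + (f/fc)^2)
f/fc = 0.42 / 0.0248938 = 16.871671
|H| = 1 / sqrt(1 + 284.653282) = 0.0591671
|H|_dB = 20*log10(0.0591671) = -24.56 dB

fc = 0.0248938 Hz; |H(0.42 Hz)| = -24.56 dB


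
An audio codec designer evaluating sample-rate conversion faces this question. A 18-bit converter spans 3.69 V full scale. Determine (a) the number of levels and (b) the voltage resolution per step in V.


Step 1 — number of quantization levels:
L = 2^N = 2^18 = 262144

Step 2 — LSB step size:
delta = Vfs / L
      = 3.69 / 262144
      = 1.408e-05 V

Levels = 262144; step size = 1.408e-05 V


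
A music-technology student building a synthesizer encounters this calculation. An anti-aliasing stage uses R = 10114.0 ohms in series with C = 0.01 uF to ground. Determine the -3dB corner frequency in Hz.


Cutoff frequency of a first-order RC filter:
fc = 1 / (2 * pi * R * C)
C = 0.01 uF = 1e-08 F
fc = 1 / (2 * pi * 10114.0 * 1e-08)
   = 1 / 0.00063548136196814
   = 1573.610274 Hz

1573.610274 Hz


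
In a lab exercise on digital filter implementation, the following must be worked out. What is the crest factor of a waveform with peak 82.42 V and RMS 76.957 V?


Crest factor is the ratio of peak to RMS:
CF = V_peak / V_rms
   = 82.42 / 76.957
   = 1.071

1.071


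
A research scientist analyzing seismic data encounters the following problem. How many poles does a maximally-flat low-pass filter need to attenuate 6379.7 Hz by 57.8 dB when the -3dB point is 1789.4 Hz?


Butterworth filter order formula:
n = log10(10^(A/10) - 1) / (2 * log10(f_stop/f_pass))
10^(57.8/10) - 1 = 602558.5861
f_stop/f_pass = 6379.7 / 1789.4 = 3.5653
n = 5.2346 -> ceil = 6

6


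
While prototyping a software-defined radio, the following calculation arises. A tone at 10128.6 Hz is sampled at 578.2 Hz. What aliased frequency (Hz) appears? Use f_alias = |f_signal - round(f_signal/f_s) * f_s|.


Compute the nearest integer multiple of fs to the signal:
n = round(10128.6 / 578.2) = 18
f_alias = |10128.6 - 18 * 578.2|
        = |10128.6 - 10407.6|
        = 279.0 Hz

279.0


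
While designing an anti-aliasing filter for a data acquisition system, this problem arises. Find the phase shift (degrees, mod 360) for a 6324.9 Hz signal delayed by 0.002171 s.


Phase shift from frequency and time delay:
phi = 360 * f * t_delay
    = 360 * 6324.9 * 0.002171
    = 4943.29 degrees
    mod 360 = 263.29 degrees

263.29 degrees


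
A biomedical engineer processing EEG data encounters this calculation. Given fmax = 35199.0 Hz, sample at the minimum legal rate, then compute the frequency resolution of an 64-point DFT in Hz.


Step 1 — Nyquist sampling rate:
fs = 2 * fmax = 2 * 35199.0 = 70398.0 Hz

Step 2 — DFT bin spacing:
df = fs / N = 70398.0 / 64 = 1099.9688 Hz

1099.9688 Hz


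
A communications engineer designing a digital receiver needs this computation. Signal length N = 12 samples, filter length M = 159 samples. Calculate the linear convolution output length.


Linear convolution output length:
L = N + M - 1
  = 12 + 159 - 1
  = 170 samples

170


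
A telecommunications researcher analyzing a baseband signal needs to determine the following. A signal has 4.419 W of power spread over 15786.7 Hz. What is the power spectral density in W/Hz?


Power spectral density:
PSD = P / BW
    = 4.419 / 15786.7
    = 0.00027992 W/Hz

0.00027992 W/Hz


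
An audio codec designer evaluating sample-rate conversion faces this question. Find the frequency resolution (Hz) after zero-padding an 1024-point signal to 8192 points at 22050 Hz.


Frequency resolution after zero-padding:
N_padded = 1024 * 8 = 8192
df = fs / N_padded
   = 22050 / 8192
   = 2.6917 Hz

2.6917 Hz


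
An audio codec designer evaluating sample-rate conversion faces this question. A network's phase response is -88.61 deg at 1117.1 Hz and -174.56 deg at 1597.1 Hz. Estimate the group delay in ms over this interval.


Group delay from phase difference:
tau = -d(phi)/d(omega)
d(phi) = -85.95 deg = -1.50011 rad
d(omega) = 2*pi*(1597.1 - 1117.1) = 3015.9289 rad/s
tau = -(-1.50011) / 3015.9289
    = 0.4974 ms

0.4974 ms


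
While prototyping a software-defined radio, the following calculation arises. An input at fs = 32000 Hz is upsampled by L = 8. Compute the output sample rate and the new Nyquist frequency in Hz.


Step 1 — output sample rate after interpolation by L:
fs_out = L * fs_in = 8 * 32000 = 256000 Hz

Step 2 — Nyquist frequency of the output stream:
f_Nyq = fs_out / 2 = 256000 / 2 = 128000.0 Hz

fs_out = 256000 Hz; f_Nyquist = 128000.0 Hz


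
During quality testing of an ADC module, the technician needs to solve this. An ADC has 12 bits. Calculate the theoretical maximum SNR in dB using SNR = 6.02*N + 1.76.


Theoretical SNR for a full-scale sinusoid:
SNR = 6.02 * N + 1.76
    = 6.02 * 12 + 1.76
    = 72.24 + 1.76
    = 74.0 dB

74.0 dB


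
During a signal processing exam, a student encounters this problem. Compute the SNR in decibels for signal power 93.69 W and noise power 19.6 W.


SNR in decibels:
SNR = 10 * log10(Ps / Pn)
    = 10 * log10(93.69 / 19.6)
    = 10 * log10(4.7801)
    = 10 * 0.6794
    = 6.79 dB

6.79 dB


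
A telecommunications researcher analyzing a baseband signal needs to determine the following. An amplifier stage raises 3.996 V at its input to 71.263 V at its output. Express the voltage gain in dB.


Voltage gain in dB:
G = 20 * log10(Vout / Vin)
  = 20 * log10(71.263 / 3.996)
  = 20 * log10(17.833584)
  = 20 * 1.251239
  = 25.02 dB

25.02 dB


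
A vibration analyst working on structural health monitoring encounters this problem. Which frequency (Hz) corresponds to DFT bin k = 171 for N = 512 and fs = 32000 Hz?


Frequency of DFT bin k:
f_k = k * fs / N
    = 171 * 32000 / 512
    = 5472000 / 512
    = 10687.5 Hz

10687.5 Hz


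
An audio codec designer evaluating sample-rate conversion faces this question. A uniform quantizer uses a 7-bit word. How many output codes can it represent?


Number of quantization levels = 2^N
= 2^7
= 128

128


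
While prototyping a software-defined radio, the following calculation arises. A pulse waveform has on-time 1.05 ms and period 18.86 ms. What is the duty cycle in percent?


Duty cycle as a percentage:
DC = (t_on / T) * 100
   = (1.05 / 18.86) * 100
   = 0.055673 * 100
   = 5.57 %

5.57 %


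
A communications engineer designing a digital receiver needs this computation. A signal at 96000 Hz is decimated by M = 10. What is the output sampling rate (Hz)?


Decimation reduces the sample rate:
fs_out = fs_in / M
       = 96000 / 10
       = 9600.0 Hz

9600.0 Hz


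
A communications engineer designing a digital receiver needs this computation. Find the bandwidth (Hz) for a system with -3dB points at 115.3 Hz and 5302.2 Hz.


Bandwidth is the difference of -3dB frequencies:
BW = f_high - f_low
   = 5302.2 - 115.3
   = 5186.9 Hz

5186.9 Hz


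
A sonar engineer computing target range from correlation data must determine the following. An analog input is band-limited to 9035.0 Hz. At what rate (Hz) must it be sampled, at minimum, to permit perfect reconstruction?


The Nyquist rate is twice the maximum frequency component.
fs_min = 2 * fmax
      = 2 * 9035.0
      = 18070.0 Hz

18070.0


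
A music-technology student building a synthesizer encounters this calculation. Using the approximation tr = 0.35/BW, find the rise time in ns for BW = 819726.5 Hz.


Rise time from bandwidth relationship:
tr = 0.35 / BW
   = 0.35 / 819726.5
   = 4.26971679e-07 s
   = 426.9717 ns

426.9717 ns


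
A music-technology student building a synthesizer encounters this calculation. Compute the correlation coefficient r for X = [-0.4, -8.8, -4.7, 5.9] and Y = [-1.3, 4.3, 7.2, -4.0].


Pearson correlation coefficient (population):
r = cov(X,Y) / (std(X) * std(Y))
Mean X = -2.0, Mean Y = 1.55
Cov(X,Y) = -20.59
Std(X) = 5.442885, Std(Y) = 4.427471
r = -0.8544

-0.8544


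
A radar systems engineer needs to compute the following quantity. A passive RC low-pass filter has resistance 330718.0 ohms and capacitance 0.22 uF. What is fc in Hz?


Cutoff frequency of a first-order RC filter:
fc = 1 / (2 * pi * R * C)
C = 0.22 uF = 2.2e-07 F
fc = 1 / (2 * pi * 330718.0 * 2.2e-07)
   = 1 / 0.45715174525236
   = 2.187457 Hz

2.187457 Hz


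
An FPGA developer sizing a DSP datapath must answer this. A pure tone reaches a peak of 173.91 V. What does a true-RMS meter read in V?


RMS voltage for a sinusoidal waveform:
V_rms = V_peak / sqrt(2)
      = 173.91 / 1.414214
      = 122.973 V

122.973 V


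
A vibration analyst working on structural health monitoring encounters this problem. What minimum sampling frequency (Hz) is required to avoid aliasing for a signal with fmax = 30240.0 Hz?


The Nyquist rate is twice the maximum frequency component.
fs_min = 2 * fmax
      = 2 * 30240.0
      = 60480.0 Hz

60480.0


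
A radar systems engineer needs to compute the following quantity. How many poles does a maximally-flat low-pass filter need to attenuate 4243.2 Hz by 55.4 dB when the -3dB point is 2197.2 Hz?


Butterworth filter order formula:
n = log10(10^(A/10) - 1) / (2 * log10(f_stop/f_pass))
10^(55.4/10) - 1 = 346735.8505
f_stop/f_pass = 4243.2 / 2197.2 = 1.9312
n = 9.6913 -> ceil = 10

10


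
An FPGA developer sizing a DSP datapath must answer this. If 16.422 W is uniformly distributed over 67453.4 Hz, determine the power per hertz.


Power spectral density:
PSD = P / BW
    = 16.422 / 67453.4
    = 0.00024346 W/Hz

0.00024346 W/Hz


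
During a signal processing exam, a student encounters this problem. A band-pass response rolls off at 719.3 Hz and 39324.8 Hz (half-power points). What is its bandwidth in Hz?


Bandwidth is the difference of -3dB frequencies:
BW = f_high - f_low
   = 39324.8 - 719.3
   = 38605.5 Hz

38605.5 Hz


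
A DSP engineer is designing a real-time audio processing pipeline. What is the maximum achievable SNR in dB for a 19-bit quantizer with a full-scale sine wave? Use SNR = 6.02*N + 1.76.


Theoretical SNR for a full-scale sinusoid:
SNR = 6.02 * N + 1.76
    = 6.02 * 19 + 1.76
    = 114.38 + 1.76
    = 116.14 dB

116.14 dB


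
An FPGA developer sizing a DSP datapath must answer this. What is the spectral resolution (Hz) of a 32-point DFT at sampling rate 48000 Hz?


DFT frequency resolution:
df = fs / N
   = 48000 / 32
   = 1500.0 Hz

1500.0 Hz


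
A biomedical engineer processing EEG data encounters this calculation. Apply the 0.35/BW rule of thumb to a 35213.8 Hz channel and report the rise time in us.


Rise time from bandwidth relationship:
tr = 0.35 / BW
   = 0.35 / 35213.8
   = 9.939285167e-06 s
   = 9.9393 us

9.9393 us


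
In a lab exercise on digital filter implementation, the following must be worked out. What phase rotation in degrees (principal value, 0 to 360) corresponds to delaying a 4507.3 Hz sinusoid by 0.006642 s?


Phase shift from frequency and time delay:
phi = 360 * f * t_delay
    = 360 * 4507.3 * 0.006642
    = 10777.5 degrees
    mod 360 = 337.5 degrees

337.5 degrees


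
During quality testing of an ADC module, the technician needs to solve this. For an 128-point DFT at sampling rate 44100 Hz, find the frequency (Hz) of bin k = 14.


Frequency of DFT bin k:
f_k = k * fs / N
    = 14 * 44100 / 128
    = 617400 / 128
    = 4823.438 Hz

4823.438 Hz


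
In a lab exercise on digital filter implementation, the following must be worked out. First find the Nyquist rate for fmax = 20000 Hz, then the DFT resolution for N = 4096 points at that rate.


Step 1 — Nyquist sampling rate:
fs = 2 * fmax = 2 * 20000 = 40000 Hz

Step 2 — DFT bin spacing:
df = fs / N = 40000 / 4096 = 9.7656 Hz

9.7656 Hz


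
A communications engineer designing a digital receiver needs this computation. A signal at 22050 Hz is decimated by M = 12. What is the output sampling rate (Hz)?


Decimation reduces the sample rate:
fs_out = fs_in / M
       = 22050 / 12
       = 1837.5 Hz

1837.5 Hz


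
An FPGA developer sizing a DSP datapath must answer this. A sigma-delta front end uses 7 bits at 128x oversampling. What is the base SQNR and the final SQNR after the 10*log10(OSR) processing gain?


Step 1 — baseline SQNR at Nyquist:
SQNR_base = 6.02*N + 1.76
          = 6.02*7 + 1.76
          = 43.9 dB

Step 2 — oversampling processing gain:
G = 10*log10(OSR) = 10*log10(128) = 21.07 dB

Step 3 — total:
SQNR_total = 43.9 + 21.07 = 64.97 dB

Base SQNR = 43.9 dB; oversampled SQNR = 64.97 dB


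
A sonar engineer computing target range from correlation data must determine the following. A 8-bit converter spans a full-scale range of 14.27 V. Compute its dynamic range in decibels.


Dynamic range from full-scale to LSB:
V_min = V_max / 2^bits = 14.27 / 2^8
DR = 20 * log10(V_max / V_min)
   = 20 * log10(2^8)
   = 20 * 8 * log10(2)
   = 48.16 dB

48.16 dB


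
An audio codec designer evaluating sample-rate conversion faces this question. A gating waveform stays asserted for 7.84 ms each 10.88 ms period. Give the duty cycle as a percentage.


Duty cycle as a percentage:
DC = (t_on / T) * 100
   = (7.84 / 10.88) * 100
   = 0.720588 * 100
   = 72.06 %

72.06 %


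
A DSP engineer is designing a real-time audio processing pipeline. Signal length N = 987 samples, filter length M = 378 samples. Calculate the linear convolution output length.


Linear convolution output length:
L = N + M - 1
  = 987 + 378 - 1
  = 1364 samples

1364


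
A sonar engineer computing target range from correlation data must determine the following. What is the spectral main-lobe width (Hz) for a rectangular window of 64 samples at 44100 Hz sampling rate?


Main lobe width for a rectangular window:
Width = 2 * fs / N
      = 2 * 44100 / 64
      = 88200 / 64
      = 1378.125 Hz

1378.125 Hz


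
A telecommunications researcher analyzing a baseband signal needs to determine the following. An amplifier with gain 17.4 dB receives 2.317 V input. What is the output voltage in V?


Output voltage from dB gain:
V_out = V_in * 10^(gain_dB / 20)
      = 2.317 * 10^(17.4 / 20)
      = 2.317 * 7.413102
      = 17.1762 V

17.1762 V


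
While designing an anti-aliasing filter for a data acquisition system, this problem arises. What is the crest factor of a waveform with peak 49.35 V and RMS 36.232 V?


Crest factor is the ratio of peak to RMS:
CF = V_peak / V_rms
   = 49.35 / 36.232
   = 1.3621

1.3621


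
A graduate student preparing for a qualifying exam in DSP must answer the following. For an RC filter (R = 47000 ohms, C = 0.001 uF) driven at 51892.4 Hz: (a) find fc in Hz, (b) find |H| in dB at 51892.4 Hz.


Step 1 — cutoff frequency:
fc = 1 / (2*pi*R*C)
C = 0.001 uF = 1e-09 F
fc = 1 / (2*pi*47000*1e-09)
   = 3386.275 Hz

Step 2 — magnitude at f = 51892.4 Hz:
|H(f)| = 1 / sqrt(1 + (f/fc)^2)
f/fc = 51892.4 / 3386.275 = 15.324331
|H| = 1 / sqrt(1 + 234.835121) = 0.0651172
|H|_dB = 20*log10(0.0651172) = -23.73 dB

fc = 3386.275 Hz; |H(51892.4 Hz)| = -23.73 dB


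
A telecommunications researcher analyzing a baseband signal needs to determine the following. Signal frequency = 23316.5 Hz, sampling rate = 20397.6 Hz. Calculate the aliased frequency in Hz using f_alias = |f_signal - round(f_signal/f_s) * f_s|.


Compute the nearest integer multiple of fs to the signal:
n = round(23316.5 / 20397.6) = 1
f_alias = |23316.5 - 1 * 20397.6|
        = |23316.5 - 20397.6|
        = 2918.9 Hz

2918.9


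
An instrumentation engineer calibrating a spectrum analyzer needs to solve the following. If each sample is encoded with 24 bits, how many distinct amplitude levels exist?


Number of quantization levels = 2^N
= 2^24
= 16777216

16777216


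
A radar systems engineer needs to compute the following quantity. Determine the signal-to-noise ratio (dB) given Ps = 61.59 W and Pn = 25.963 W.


SNR in decibels:
SNR = 10 * log10(Ps / Pn)
    = 10 * log10(61.59 / 25.963)
    = 10 * log10(2.3722)
    = 10 * 0.3752
    = 3.75 dB

3.75 dB


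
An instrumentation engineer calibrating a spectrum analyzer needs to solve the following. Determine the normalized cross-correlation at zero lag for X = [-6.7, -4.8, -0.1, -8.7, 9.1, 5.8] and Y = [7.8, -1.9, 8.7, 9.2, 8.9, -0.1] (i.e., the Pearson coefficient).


Pearson correlation coefficient (population):
r = cov(X,Y) / (std(X) * std(Y))
Mean X = -0.9, Mean Y = 5.4333
Cov(X,Y) = -2.383333
Std(X) = 6.522014, Std(Y) = 4.59843
r = -0.0795

-0.0795


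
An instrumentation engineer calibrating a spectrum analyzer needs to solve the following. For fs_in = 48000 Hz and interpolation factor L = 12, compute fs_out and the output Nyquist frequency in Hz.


Step 1 — output sample rate after interpolation by L:
fs_out = L * fs_in = 12 * 48000 = 576000 Hz

Step 2 — Nyquist frequency of the output stream:
f_Nyq = fs_out / 2 = 576000 / 2 = 288000.0 Hz

fs_out = 576000 Hz; f_Nyquist = 288000.0 Hz


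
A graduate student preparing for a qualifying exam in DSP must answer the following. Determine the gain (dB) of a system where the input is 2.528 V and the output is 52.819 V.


Voltage gain in dB:
G = 20 * log10(Vout / Vin)
  = 20 * log10(52.819 / 2.528)
  = 20 * log10(20.893592)
  = 20 * 1.320013
  = 26.4 dB

26.4 dB


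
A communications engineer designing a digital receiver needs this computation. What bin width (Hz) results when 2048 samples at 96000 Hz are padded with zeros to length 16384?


Frequency resolution after zero-padding:
N_padded = 2048 * 8 = 16384
df = fs / N_padded
   = 96000 / 16384
   = 5.8594 Hz

5.8594 Hz


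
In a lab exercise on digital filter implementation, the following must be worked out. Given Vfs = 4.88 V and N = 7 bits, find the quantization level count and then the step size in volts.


Step 1 — number of quantization levels:
L = 2^N = 2^7 = 128

Step 2 — LSB step size:
delta = Vfs / L
      = 4.88 / 128
      = 0.038125 V

Levels = 128; step size = 0.038125 V
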